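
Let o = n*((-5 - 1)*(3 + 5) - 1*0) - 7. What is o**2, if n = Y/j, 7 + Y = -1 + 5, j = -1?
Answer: 22801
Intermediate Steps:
Y = -3 (Y = -7 + (-1 + 5) = -7 + 4 = -3)
n = 3 (n = -3/(-1) = -3*(-1) = 3)
o = -151 (o = 3*((-5 - 1)*(3 + 5) - 1*0) - 7 = 3*(-6*8 + 0) - 7 = 3*(-48 + 0) - 7 = 3*(-48) - 7 = -144 - 7 = -151)
o**2 = (-151)**2 = 22801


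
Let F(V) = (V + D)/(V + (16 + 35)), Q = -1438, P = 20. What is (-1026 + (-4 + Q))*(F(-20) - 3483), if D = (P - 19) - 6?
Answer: 266539064/31 ≈ 8.5980e+6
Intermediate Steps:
D = -5 (D = (20 - 19) - 6 = 1 - 6 = -5)
F(V) = (-5 + V)/(51 + V) (F(V) = (V - 5)/(V + (16 + 35)) = (-5 + V)/(V + 51) = (-5 + V)/(51 + V))
(-1026 + (-4 + Q))*(F(-20) - 3483) = (-1026 + (-4 - 1438))*((-5 - 20)/(51 - 20) - 3483) = (-1026 - 1442)*(-25/31 - 3483) = -2468*((1/31)*(-25) - 3483) = -2468*(-25/31 - 3483) = -2468*(-107998/31) = 266539064/31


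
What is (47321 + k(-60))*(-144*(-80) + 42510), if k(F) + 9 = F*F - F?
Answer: 2754017160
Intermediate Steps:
k(F) = -9 + F² - F (k(F) = -9 + (F*F - F) = -9 + (F² - F) = -9 + F² - F)
(47321 + k(-60))*(-144*(-80) + 42510) = (47321 + (-9 + (-60)² - 1*(-60)))*(-144*(-80) + 42510) = (47321 + (-9 + 3600 + 60))*(11520 + 42510) = (47321 + 3651)*54030 = 50972*54030 = 2754017160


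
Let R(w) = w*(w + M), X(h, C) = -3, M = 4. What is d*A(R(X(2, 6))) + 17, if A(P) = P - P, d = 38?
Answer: 17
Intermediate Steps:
R(w) = w*(4 + w) (R(w) = w*(w + 4) = w*(4 + w))
A(P) = 0
d*A(R(X(2, 6))) + 17 = 38*0 + 17 = 0 + 17 = 17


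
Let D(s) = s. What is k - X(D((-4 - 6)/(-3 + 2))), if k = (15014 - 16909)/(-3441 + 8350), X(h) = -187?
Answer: 916088/4909 ≈ 186.61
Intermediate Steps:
k = -1895/4909 ≈ -0.38603
k - X(D((-4 - 6)/(-3 + 2))) = -1895/4909 - 1*(-187) = -1895/4909 + 187 = 916088/4909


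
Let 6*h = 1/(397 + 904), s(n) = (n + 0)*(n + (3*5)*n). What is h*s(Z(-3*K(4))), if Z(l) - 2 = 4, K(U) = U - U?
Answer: 96/1301 ≈ 0.073789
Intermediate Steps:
K(U) = 0
Z(l) = 6 (Z(l) = 2 + 4 = 6)
s(n) = 16*n² (s(n) = n*(n + 15*n) = n*(16*n) = 16*n²)
h = 1/7806 (h = 1/(6*(397 + 904)) = (⅙)/1301 = (⅙)*(1/1301) = 1/7806 ≈ 0.00012811)
h*s(Z(-3*K(4))) = (16*6²)/7806 = (16*36)/7806 = (1/7806)*576 = 96/1301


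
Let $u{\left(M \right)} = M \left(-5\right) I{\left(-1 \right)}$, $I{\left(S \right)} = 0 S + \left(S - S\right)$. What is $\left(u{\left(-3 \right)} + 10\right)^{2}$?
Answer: $100$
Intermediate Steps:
$I{\left(S \right)} = 0$ ($I{\left(S \right)} = 0 + 0 = 0$)
$u{\left(M \right)} = 0$ ($u{\left(M \right)} = M \left(-5\right) 0 = - 5 M 0 = 0$)
$\left(u{\left(-3 \right)} + 10\right)^{2} = \left(0 + 10\right)^{2} = 10^{2} = 100$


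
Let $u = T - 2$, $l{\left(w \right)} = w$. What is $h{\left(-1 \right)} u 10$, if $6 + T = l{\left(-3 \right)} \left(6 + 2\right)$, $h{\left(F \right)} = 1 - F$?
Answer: $-640$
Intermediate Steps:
$T = -30$ ($T = -6 - 3 \left(6 + 2\right) = -6 - 24 = -30$)
$u = -32$ ($u = -30 - 2 = -32$)
$h{\left(-1 \right)} u 10 = \left(1 - -1\right) \left(-32\right) 10 = \left(1 + 1\right) \left(-32\right) 10 = 2 \left(-32\right) 10 = \left(-64\right) 10 = -640$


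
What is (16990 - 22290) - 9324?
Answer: -14624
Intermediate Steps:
(16990 - 22290) - 9324 = -5300 - 9324 = -14624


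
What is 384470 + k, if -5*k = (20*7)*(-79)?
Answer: 386682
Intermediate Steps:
k = 2212 (k = -20*7*(-79)/5 = -28*(-79) = -⅕*(-11060) = 2212)
384470 + k = 384470 + 2212 = 386682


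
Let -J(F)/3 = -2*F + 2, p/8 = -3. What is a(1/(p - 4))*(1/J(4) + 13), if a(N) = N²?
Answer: 235/14112 ≈ 0.016652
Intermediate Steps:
p = -24 (p = 8*(-3) = -24)
J(F) = -6 + 6*F (J(F) = -3*(-2*F + 2) = -3*(2 - 2*F) = -6 + 6*F)
a(1/(p - 4))*(1/J(4) + 13) = (1/(-24 - 4))²*(1/(-6 + 6*4) + 13) = (1/(-28))²*(1/(-6 + 24) + 13) = (-1/28)²*(1/18 + 13) = (1/18 + 13)/784 = (1/784)*(235/18) = 235/14112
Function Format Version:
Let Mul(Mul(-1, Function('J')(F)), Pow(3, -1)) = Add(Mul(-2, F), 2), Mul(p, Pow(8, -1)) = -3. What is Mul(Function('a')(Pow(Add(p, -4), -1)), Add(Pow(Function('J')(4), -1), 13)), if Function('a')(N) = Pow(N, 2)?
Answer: Rational(235, 14112) ≈ 0.016652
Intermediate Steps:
p = -24 (p = Mul(8, -3) = -24)
Function('J')(F) = Add(-6, Mul(6, F)) (Function('J')(F) = Mul(-3, Add(Mul(-2, F), 2)) = Mul(-3, Add(2, Mul(-2, F))) = Add(-6, Mul(6, F)))
Mul(Function('a')(Pow(Add(p, -4), -1)), Add(Pow(Function('J')(4), -1), 13)) = Mul(Pow(Pow(Add(-24, -4), -1), 2), Add(Pow(Add(-6, Mul(6, 4)), -1), 13)) = Mul(Pow(Pow(-28, -1), 2), Add(Pow(Add(-6, 24), -1), 13)) = Mul(Pow(Rational(-1, 28), 2), Add(Pow(18, -1), 13)) = Mul(Rational(1, 784), Add(Rational(1, 18), 13)) = Mul(Rational(1, 784), Rational(235, 18)) = Rational(235, 14112)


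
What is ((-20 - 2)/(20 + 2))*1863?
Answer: -1863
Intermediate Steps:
((-20 - 2)/(20 + 2))*1863 = -22/22*1863 = -22*1/22*1863 = -1*1863 = -1863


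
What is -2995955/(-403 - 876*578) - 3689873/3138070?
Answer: 7531743471687/1590157349170 ≈ 4.7365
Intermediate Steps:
-2995955/(-403 - 876*578) - 3689873/3138070 = -2995955/(-403 - 506328) - 3689873*1/3138070 = -2995955/(-506731) - 3689873/3138070 = -2995955*(-1/506731) - 3689873/3138070 = 2995955/506731 - 3689873/3138070 = 7531743471687/1590157349170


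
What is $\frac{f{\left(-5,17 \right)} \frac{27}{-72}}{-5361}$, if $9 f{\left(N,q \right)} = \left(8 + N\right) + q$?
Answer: $\frac{5}{32166} \approx 0.00015544$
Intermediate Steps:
$f{\left(N,q \right)} = \frac{8}{9} + \frac{N}{9} + \frac{q}{9}$ ($f{\left(N,q \right)} = \frac{\left(8 + N\right) + q}{9} = \frac{8 + N + q}{9} = \frac{8}{9} + \frac{N}{9} + \frac{q}{9}$)
$\frac{f{\left(-5,17 \right)} \frac{27}{-72}}{-5361} = \frac{\left(\frac{8}{9} + \frac{1}{9} \left(-5\right) + \frac{1}{9} \cdot 17\right) \frac{27}{-72}}{-5361} = \left(\frac{8}{9} - \frac{5}{9} + \frac{17}{9}\right) 27 \left(- \frac{1}{72}\right) \left(- \frac{1}{5361}\right) = \frac{20}{9} \left(- \frac{3}{8}\right) \left(- \frac{1}{5361}\right) = \left(- \frac{5}{6}\right) \left(- \frac{1}{5361}\right) = \frac{5}{32166}$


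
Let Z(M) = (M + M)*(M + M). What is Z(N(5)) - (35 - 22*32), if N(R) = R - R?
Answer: 669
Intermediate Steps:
N(R) = 0
Z(M) = 4*M² (Z(M) = (2*M)*(2*M) = 4*M²)
Z(N(5)) - (35 - 22*32) = 4*0² - (35 - 22*32) = 4*0 - (35 - 704) = 0 - 1*(-669) = 0 + 669 = 669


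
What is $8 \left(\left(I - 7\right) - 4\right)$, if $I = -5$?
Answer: $-128$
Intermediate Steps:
$8 \left(\left(I - 7\right) - 4\right) = 8 \left(\left(-5 - 7\right) - 4\right) = 8 \left(-12 - 4\right) = 8 \left(-16\right) = -128$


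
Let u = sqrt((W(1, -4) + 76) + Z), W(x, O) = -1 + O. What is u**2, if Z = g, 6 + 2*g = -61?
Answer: 75/2 ≈ 37.500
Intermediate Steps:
g = -67/2 (g = -3 + (1/2)*(-61) = -3 - 61/2 = -67/2 ≈ -33.500)
Z = -67/2 ≈ -33.500
u = 5*sqrt(6)/2 (u = sqrt(((-1 - 4) + 76) - 67/2) = sqrt((-5 + 76) - 67/2) = sqrt(71 - 67/2) = sqrt(75/2) = 5*sqrt(6)/2 ≈ 6.1237)
u**2 = (5*sqrt(6)/2)**2 = 75/2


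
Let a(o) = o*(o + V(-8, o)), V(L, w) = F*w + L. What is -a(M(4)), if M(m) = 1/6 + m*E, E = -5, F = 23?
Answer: -28798/3 ≈ -9599.3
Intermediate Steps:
V(L, w) = L + 23*w (V(L, w) = 23*w + L = L + 23*w)
M(m) = ⅙ - 5*m (M(m) = 1/6 + m*(-5) = ⅙ - 5*m)
a(o) = o*(-8 + 24*o) (a(o) = o*(o + (-8 + 23*o)) = o*(-8 + 24*o))
-a(M(4)) = -8*(⅙ - 5*4)*(-1 + 3*(⅙ - 5*4)) = -8*(⅙ - 20)*(-1 + 3*(⅙ - 20)) = -8*(-119)*(-1 + 3*(-119/6))/6 = -8*(-119)*(-1 - 119/2)/6 = -8*(-119)*(-121)/(6*2) = -1*28798/3 = -28798/3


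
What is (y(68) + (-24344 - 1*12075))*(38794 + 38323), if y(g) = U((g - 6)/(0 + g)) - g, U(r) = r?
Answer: -95665720659/34 ≈ -2.8137e+9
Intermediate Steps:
y(g) = -g + (-6 + g)/g (y(g) = (g - 6)/(0 + g) - g = (-6 + g)/g - g = -g + (-6 + g)/g)
(y(68) + (-24344 - 1*12075))*(38794 + 38323) = ((1 - 1*68 - 6/68) + (-24344 - 1*12075))*(38794 + 38323) = ((1 - 68 - 6*1/68) + (-24344 - 12075))*77117 = ((1 - 68 - 3/34) - 36419)*77117 = (-2281/34 - 36419)*77117 = -1240527/34*77117 = -95665720659/34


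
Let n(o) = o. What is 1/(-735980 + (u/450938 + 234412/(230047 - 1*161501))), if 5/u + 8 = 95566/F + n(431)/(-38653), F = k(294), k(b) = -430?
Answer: -29573635290957129176/21765502966217051081231383 ≈ -1.3587e-6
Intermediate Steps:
F = -430
u = -41551975/1913532124 (u = 5/(-8 + (95566/(-430) + 431/(-38653))) = 5/(-8 + (95566*(-1/430) + 431*(-1/38653))) = 5/(-8 + (-47783/215 - 431/38653)) = 5/(-8 - 1847048964/8310395) = 5/(-1913532124/8310395) = 5*(-8310395/1913532124) = -41551975/1913532124 ≈ -0.021715)
1/(-735980 + (u/450938 + 234412/(230047 - 1*161501))) = 1/(-735980 + (-41551975/1913532124/450938 + 234412/(230047 - 1*161501))) = 1/(-735980 + (-41551975/1913532124*1/450938 + 234412/(230047 - 161501))) = 1/(-735980 + (-41551975/862884348932312 + 234412/68546)) = 1/(-735980 + (-41551975/862884348932312 + 234412*(1/68546))) = 1/(-735980 + (-41551975/862884348932312 + 117206/34273)) = 1/(-735980 + 101135221576849721097/29573635290957129176) = 1/(-21765502966217051081231383/29573635290957129176) = -29573635290957129176/21765502966217051081231383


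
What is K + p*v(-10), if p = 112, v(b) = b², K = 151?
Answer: 11351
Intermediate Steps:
K + p*v(-10) = 151 + 112*(-10)² = 151 + 112*100 = 151 + 11200 = 11351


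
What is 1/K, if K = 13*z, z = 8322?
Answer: 1/108186 ≈ 9.2433e-6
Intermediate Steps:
K = 108186 (K = 13*8322 = 108186)
1/K = 1/108186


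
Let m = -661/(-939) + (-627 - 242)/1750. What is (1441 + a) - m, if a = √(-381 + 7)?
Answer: 2367582491/1643250 + I*√374 ≈ 1440.8 + 19.339*I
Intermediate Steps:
m = 340759/1643250 (m = -661*(-1/939) - 869*1/1750 = 661/939 - 869/1750 = 340759/1643250 ≈ 0.20737)
a = I*√374 (a = √(-374) = I*√374 ≈ 19.339*I)
(1441 + a) - m = (1441 + I*√374) - 1*340759/1643250 = (1441 + I*√374) - 340759/1643250 = 2367582491/1643250 + I*√374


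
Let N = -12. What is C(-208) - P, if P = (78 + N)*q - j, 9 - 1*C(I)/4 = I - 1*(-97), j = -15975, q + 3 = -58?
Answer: -11469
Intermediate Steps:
q = -61 (q = -3 - 58 = -61)
C(I) = -352 - 4*I (C(I) = 36 - 4*(I - 1*(-97)) = 36 - 4*(I + 97) = 36 - 4*(97 + I) = 36 + (-388 - 4*I) = -352 - 4*I)
P = 11949 (P = (78 - 12)*(-61) - 1*(-15975) = 66*(-61) + 15975 = -4026 + 15975 = 11949)
C(-208) - P = (-352 - 4*(-208)) - 1*11949 = (-352 + 832) - 11949 = 480 - 11949 = -11469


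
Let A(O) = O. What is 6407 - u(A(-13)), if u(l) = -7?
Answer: 6414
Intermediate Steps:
6407 - u(A(-13)) = 6407 - 1*(-7) = 6407 + 7 = 6414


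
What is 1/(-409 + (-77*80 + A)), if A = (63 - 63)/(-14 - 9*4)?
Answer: -1/6569 ≈ -0.00015223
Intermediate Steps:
A = 0 (A = 0/(-14 - 36) = 0/(-50) = 0*(-1/50) = 0)
1/(-409 + (-77*80 + A)) = 1/(-409 + (-77*80 + 0)) = 1/(-409 + (-6160 + 0)) = 1/(-409 - 6160) = 1/(-6569) = -1/6569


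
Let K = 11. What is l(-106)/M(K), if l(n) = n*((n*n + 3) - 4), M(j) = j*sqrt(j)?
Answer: -1190910*sqrt(11)/121 ≈ -32643.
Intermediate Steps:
M(j) = j**(3/2)
l(n) = n*(-1 + n**2) (l(n) = n*((n**2 + 3) - 4) = n*((3 + n**2) - 4) = n*(-1 + n**2))
l(-106)/M(K) = ((-106)**3 - 1*(-106))/(11**(3/2)) = (-1191016 + 106)/((11*sqrt(11))) = -1190910*sqrt(11)/121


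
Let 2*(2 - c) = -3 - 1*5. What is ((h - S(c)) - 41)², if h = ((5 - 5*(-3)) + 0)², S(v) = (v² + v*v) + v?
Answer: 78961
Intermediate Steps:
c = 6 (c = 2 - (-3 - 1*5)/2 = 2 - (-3 - 5)/2 = 2 - ½*(-8) = 2 + 4 = 6)
S(v) = v + 2*v² (S(v) = (v² + v²) + v = 2*v² + v = v + 2*v²)
h = 400 (h = ((5 + 15) + 0)² = (20 + 0)² = 20² = 400)
((h - S(c)) - 41)² = ((400 - 6*(1 + 2*6)) - 41)² = ((400 - 6*(1 + 12)) - 41)² = ((400 - 6*13) - 41)² = ((400 - 1*78) - 41)² = ((400 - 78) - 41)² = (322 - 41)² = 281² = 78961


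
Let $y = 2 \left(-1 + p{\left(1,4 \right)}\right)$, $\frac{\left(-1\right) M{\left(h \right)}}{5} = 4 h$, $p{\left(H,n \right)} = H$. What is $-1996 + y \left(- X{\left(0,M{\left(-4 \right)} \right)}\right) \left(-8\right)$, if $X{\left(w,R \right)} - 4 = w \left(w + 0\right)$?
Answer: $-1996$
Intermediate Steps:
$M{\left(h \right)} = - 20 h$ ($M{\left(h \right)} = - 5 \cdot 4 h = - 20 h$)
$X{\left(w,R \right)} = 4 + w^{2}$ ($X{\left(w,R \right)} = 4 + w \left(w + 0\right) = 4 + w w = 4 + w^{2}$)
$y = 0$ ($y = 2 \left(-1 + 1\right) = 2 \cdot 0 = 0$)
$-1996 + y \left(- X{\left(0,M{\left(-4 \right)} \right)}\right) \left(-8\right) = -1996 + 0 \left(- (4 + 0^{2})\right) \left(-8\right) = -1996 + 0 \left(- (4 + 0)\right) \left(-8\right) = -1996 + 0 \left(\left(-1\right) 4\right) \left(-8\right) = -1996 + 0 \left(-4\right) \left(-8\right) = -1996 + 0 \left(-8\right) = -1996 + 0 = -1996$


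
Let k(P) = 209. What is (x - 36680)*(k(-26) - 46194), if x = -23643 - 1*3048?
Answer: 2914115435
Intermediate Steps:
x = -26691 (x = -23643 - 3048 = -26691)
(x - 36680)*(k(-26) - 46194) = (-26691 - 36680)*(209 - 46194) = -63371*(-45985) = 2914115435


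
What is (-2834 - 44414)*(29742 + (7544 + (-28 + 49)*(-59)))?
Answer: -1703148656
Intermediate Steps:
(-2834 - 44414)*(29742 + (7544 + (-28 + 49)*(-59))) = -47248*(29742 + (7544 + 21*(-59))) = -47248*(29742 + (7544 - 1239)) = -47248*(29742 + 6305) = -47248*36047 = -1703148656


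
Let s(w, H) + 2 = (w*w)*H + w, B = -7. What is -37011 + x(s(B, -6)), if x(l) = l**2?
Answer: 54798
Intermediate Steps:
s(w, H) = -2 + w + H*w**2 (s(w, H) = -2 + ((w*w)*H + w) = -2 + (w**2*H + w) = -2 + (H*w**2 + w) = -2 + (w + H*w**2) = -2 + w + H*w**2)
-37011 + x(s(B, -6)) = -37011 + (-2 - 7 - 6*(-7)**2)**2 = -37011 + (-2 - 7 - 6*49)**2 = -37011 + (-2 - 7 - 294)**2 = -37011 + (-303)**2 = -37011 + 91809 = 54798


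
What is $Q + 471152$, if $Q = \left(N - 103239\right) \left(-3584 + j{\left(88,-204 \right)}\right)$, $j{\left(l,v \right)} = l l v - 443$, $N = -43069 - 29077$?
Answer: $277775760307$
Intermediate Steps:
$N = -72146$
$j{\left(l,v \right)} = -443 + v l^{2}$ ($j{\left(l,v \right)} = l^{2} v - 443 = v l^{2} - 443 = -443 + v l^{2}$)
$Q = 277775289155$ ($Q = \left(-72146 - 103239\right) \left(-3584 - \left(443 + 204 \cdot 88^{2}\right)\right) = - 175385 \left(-3584 - 1580219\right) = \left(-175385\right) \left(-1583803\right) = 277775289155$)
$Q + 471152 = 277775289155 + 471152 = 277775760307$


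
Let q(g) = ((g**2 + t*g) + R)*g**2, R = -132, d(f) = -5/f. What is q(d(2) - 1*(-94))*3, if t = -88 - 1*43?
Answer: -1505497995/16 ≈ -9.4094e+7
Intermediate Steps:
t = -131 (t = -88 - 43 = -131)
q(g) = g**2*(-132 + g**2 - 131*g) (q(g) = ((g**2 - 131*g) - 132)*g**2 = (-132 + g**2 - 131*g)*g**2 = g**2*(-132 + g**2 - 131*g))
q(d(2) - 1*(-94))*3 = ((-5/2 - 1*(-94))**2*(-132 + (-5/2 - 1*(-94))**2 - 131*(-5/2 - 1*(-94))))*3 = ((-5*1/2 + 94)**2*(-132 + (-5*1/2 + 94)**2 - 131*(-5*1/2 + 94)))*3 = ((-5/2 + 94)**2*(-132 + (-5/2 + 94)**2 - 131*(-5/2 + 94)))*3 = ((183/2)**2*(-132 + (183/2)**2 - 131*183/2))*3 = (33489*(-132 + 33489/4 - 23973/2)/4)*3 = ((33489/4)*(-14985/4))*3 = -501832665/16*3 = -1505497995/16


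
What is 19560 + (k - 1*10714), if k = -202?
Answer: 8644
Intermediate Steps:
19560 + (k - 1*10714) = 19560 + (-202 - 1*10714) = 19560 + (-202 - 10714) = 19560 - 10916 = 8644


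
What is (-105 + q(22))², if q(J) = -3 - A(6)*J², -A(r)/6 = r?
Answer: 299843856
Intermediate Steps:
A(r) = -6*r
q(J) = -3 + 36*J² (q(J) = -3 - (-6*6)*J² = -3 - (-36)*J² = -3 + 36*J²)
(-105 + q(22))² = (-105 + (-3 + 36*22²))² = (-105 + (-3 + 36*484))² = (-105 + (-3 + 17424))² = (-105 + 17421)² = 17316² = 299843856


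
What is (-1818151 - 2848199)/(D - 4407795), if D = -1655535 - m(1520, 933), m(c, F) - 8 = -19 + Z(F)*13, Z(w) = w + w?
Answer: 4666350/6087577 ≈ 0.76654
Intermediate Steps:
Z(w) = 2*w
m(c, F) = -11 + 26*F (m(c, F) = 8 + (-19 + (2*F)*13) = 8 + (-19 + 26*F) = -11 + 26*F)
D = -1679782 (D = -1655535 - (-11 + 26*933) = -1655535 - (-11 + 24258) = -1655535 - 1*24247 = -1655535 - 24247 = -1679782)
(-1818151 - 2848199)/(D - 4407795) = (-1818151 - 2848199)/(-1679782 - 4407795) = -4666350/(-6087577) = -4666350*(-1/6087577) = 4666350/6087577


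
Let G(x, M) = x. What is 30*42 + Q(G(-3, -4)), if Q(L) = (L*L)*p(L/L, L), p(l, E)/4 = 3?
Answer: 1368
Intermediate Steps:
p(l, E) = 12 (p(l, E) = 4*3 = 12)
Q(L) = 12*L**2 (Q(L) = (L*L)*12 = L**2*12 = 12*L**2)
30*42 + Q(G(-3, -4)) = 30*42 + 12*(-3)**2 = 1260 + 12*9 = 1260 + 108 = 1368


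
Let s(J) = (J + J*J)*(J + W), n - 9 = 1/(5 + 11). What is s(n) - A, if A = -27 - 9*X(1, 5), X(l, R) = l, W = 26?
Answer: 13244001/4096 ≈ 3233.4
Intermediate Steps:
n = 145/16 (n = 9 + 1/(5 + 11) = 9 + 1/16 = 145/16 ≈ 9.0625)
s(J) = (26 + J)*(J + J**2) (s(J) = (J + J*J)*(J + 26) = (J + J**2)*(26 + J) = (26 + J)*(J + J**2))
A = -36 (A = -27 - 9*1 = -27 - 9 = -36)
s(n) - A = 145*(26 + (145/16)**2 + 27*(145/16))/16 - 1*(-36) = 145*(26 + 21025/256 + 3915/16)/16 + 36 = (145/16)*(90321/256) + 36 = 13096545/4096 + 36 = 13244001/4096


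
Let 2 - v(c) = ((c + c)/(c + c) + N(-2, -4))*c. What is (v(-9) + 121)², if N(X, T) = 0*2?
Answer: 17424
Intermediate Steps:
N(X, T) = 0
v(c) = 2 - c (v(c) = 2 - ((c + c)/(c + c) + 0)*c = 2 - ((2*c)/((2*c)) + 0)*c = 2 - ((2*c)*(1/(2*c)) + 0)*c = 2 - (1 + 0)*c = 2 - c)
(v(-9) + 121)² = ((2 - 1*(-9)) + 121)² = ((2 + 9) + 121)² = (11 + 121)² = 132² = 17424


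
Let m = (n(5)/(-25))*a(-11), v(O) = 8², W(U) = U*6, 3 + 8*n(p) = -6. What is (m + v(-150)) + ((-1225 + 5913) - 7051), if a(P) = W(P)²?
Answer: -105149/50 ≈ -2103.0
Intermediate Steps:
n(p) = -9/8 (n(p) = -3/8 + (⅛)*(-6) = -3/8 - ¾ = -9/8)
W(U) = 6*U
v(O) = 64
a(P) = 36*P² (a(P) = (6*P)² = 36*P²)
m = 9801/50 (m = (-9/8/(-25))*(36*(-11)²) = (-9/8*(-1/25))*(36*121) = (9/200)*4356 = 9801/50 ≈ 196.02)
(m + v(-150)) + ((-1225 + 5913) - 7051) = (9801/50 + 64) + ((-1225 + 5913) - 7051) = 13001/50 + (4688 - 7051) = 13001/50 - 2363 = -105149/50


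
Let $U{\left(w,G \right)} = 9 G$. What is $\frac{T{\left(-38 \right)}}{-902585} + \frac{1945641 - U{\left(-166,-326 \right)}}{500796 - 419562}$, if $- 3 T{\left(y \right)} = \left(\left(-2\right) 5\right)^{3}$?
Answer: $\frac{39082833075}{1629346442} \approx 23.987$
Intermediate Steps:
$T{\left(y \right)} = \frac{1000}{3}$ ($T{\left(y \right)} = - \frac{\left(\left(-2\right) 5\right)^{3}}{3} = - \frac{\left(-10\right)^{3}}{3} = \left(- \frac{1}{3}\right) \left(-1000\right) = \frac{1000}{3}$)
$\frac{T{\left(-38 \right)}}{-902585} + \frac{1945641 - U{\left(-166,-326 \right)}}{500796 - 419562} = \frac{1000}{3 \left(-902585\right)} + \frac{1945641 - 9 \left(-326\right)}{500796 - 419562} = \frac{1000}{3} \left(- \frac{1}{902585}\right) + \frac{1945641 - -2934}{81234} = - \frac{200}{541551} + \left(1945641 + 2934\right) \frac{1}{81234} = - \frac{200}{541551} + 1948575 \cdot \frac{1}{81234} = - \frac{200}{541551} + \frac{649525}{27078} = \frac{39082833075}{1629346442}$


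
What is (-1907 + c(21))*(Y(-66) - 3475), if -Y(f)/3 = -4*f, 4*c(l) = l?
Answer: 32459069/4 ≈ 8.1148e+6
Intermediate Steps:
c(l) = l/4
Y(f) = 12*f (Y(f) = -(-12)*f = 12*f)
(-1907 + c(21))*(Y(-66) - 3475) = (-1907 + (¼)*21)*(12*(-66) - 3475) = (-1907 + 21/4)*(-792 - 3475) = -7607/4*(-4267) = 32459069/4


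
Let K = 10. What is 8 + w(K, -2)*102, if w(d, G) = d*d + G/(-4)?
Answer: 10259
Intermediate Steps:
w(d, G) = d² - G/4 (w(d, G) = d² + G*(-¼) = d² - G/4)
8 + w(K, -2)*102 = 8 + (10² - ¼*(-2))*102 = 8 + (100 + ½)*102 = 8 + (201/2)*102 = 8 + 10251 = 10259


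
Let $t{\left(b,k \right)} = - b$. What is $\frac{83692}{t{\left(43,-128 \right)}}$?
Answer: $- \frac{83692}{43} \approx -1946.3$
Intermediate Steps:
$\frac{83692}{t{\left(43,-128 \right)}} = \frac{83692}{\left(-1\right) 43} = \frac{83692}{-43} = 83692 \left(- \frac{1}{43}\right) = - \frac{83692}{43}$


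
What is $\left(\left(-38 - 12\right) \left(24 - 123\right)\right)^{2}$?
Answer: $24502500$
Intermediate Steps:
$\left(\left(-38 - 12\right) \left(24 - 123\right)\right)^{2} = \left(\left(-38 - 12\right) \left(-99\right)\right)^{2} = \left(\left(-50\right) \left(-99\right)\right)^{2} = 4950^{2} = 24502500$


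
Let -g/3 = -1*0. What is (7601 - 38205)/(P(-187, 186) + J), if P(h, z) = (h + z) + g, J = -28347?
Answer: 7651/7087 ≈ 1.0796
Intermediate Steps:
g = 0 (g = -(-3)*0 = -3*0 = 0)
P(h, z) = h + z (P(h, z) = (h + z) + 0 = h + z)
(7601 - 38205)/(P(-187, 186) + J) = (7601 - 38205)/((-187 + 186) - 28347) = -30604/(-1 - 28347) = -30604/(-28348) = -30604*(-1/28348) = 7651/7087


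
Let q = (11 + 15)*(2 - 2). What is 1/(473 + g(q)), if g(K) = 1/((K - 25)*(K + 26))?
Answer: 650/307449 ≈ 0.0021142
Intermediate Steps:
q = 0 (q = 26*0 = 0)
g(K) = 1/((-25 + K)*(26 + K))
1/(473 + g(q)) = 1/(473 + 1/(-650 + 0 + 0**2)) = 1/(473 + 1/(-650 + 0 + 0)) = 1/(473 + 1/(-650)) = 1/(473 - 1/650) = 1/(307449/650) = 650/307449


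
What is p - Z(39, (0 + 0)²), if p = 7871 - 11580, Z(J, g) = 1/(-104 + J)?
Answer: -241084/65 ≈ -3709.0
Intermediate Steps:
p = -3709
p - Z(39, (0 + 0)²) = -3709 - 1/(-104 + 39) = -3709 - 1/(-65) = -3709 - 1*(-1/65) = -3709 + 1/65 = -241084/65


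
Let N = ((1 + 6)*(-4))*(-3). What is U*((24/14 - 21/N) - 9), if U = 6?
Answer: -633/14 ≈ -45.214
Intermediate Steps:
N = 84 (N = (7*(-4))*(-3) = -28*(-3) = 84)
U*((24/14 - 21/N) - 9) = 6*((24/14 - 21/84) - 9) = 6*((24*(1/14) - 21*1/84) - 9) = 6*((12/7 - 1/4) - 9) = 6*(41/28 - 9) = 6*(-211/28) = -633/14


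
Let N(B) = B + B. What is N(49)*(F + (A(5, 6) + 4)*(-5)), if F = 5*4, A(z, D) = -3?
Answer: 1470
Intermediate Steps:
F = 20
N(B) = 2*B
N(49)*(F + (A(5, 6) + 4)*(-5)) = (2*49)*(20 + (-3 + 4)*(-5)) = 98*(20 + 1*(-5)) = 98*(20 - 5) = 98*15 = 1470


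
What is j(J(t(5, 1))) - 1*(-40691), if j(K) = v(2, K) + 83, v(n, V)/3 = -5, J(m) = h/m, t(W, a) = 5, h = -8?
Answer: 40759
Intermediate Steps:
J(m) = -8/m
v(n, V) = -15 (v(n, V) = 3*(-5) = -15)
j(K) = 68 (j(K) = -15 + 83 = 68)
j(J(t(5, 1))) - 1*(-40691) = 68 - 1*(-40691) = 68 + 40691 = 40759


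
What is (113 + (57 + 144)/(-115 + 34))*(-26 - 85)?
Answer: -110408/9 ≈ -12268.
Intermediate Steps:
(113 + (57 + 144)/(-115 + 34))*(-26 - 85) = (113 + 201/(-81))*(-111) = (113 + 201*(-1/81))*(-111) = (113 - 67/27)*(-111) = (2984/27)*(-111) = -110408/9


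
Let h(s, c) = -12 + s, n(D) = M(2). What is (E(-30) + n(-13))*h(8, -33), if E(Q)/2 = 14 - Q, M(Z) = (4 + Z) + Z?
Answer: -384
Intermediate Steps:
M(Z) = 4 + 2*Z
n(D) = 8 (n(D) = 4 + 2*2 = 4 + 4 = 8)
E(Q) = 28 - 2*Q (E(Q) = 2*(14 - Q) = 28 - 2*Q)
(E(-30) + n(-13))*h(8, -33) = ((28 - 2*(-30)) + 8)*(-12 + 8) = ((28 + 60) + 8)*(-4) = (88 + 8)*(-4) = 96*(-4) = -384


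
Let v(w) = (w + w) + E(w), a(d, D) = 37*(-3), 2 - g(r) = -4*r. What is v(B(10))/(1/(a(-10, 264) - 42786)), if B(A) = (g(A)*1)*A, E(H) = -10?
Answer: -35604510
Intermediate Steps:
g(r) = 2 + 4*r (g(r) = 2 - (-4)*r = 2 + 4*r)
B(A) = A*(2 + 4*A) (B(A) = ((2 + 4*A)*1)*A = (2 + 4*A)*A = A*(2 + 4*A))
a(d, D) = -111
v(w) = -10 + 2*w (v(w) = (w + w) - 10 = 2*w - 10 = -10 + 2*w)
v(B(10))/(1/(a(-10, 264) - 42786)) = (-10 + 2*(2*10*(1 + 2*10)))/(1/(-111 - 42786)) = (-10 + 2*(2*10*(1 + 20)))/(1/(-42897)) = (-10 + 2*(2*10*21))/(-1/42897) = (-10 + 2*420)*(-42897) = (-10 + 840)*(-42897) = 830*(-42897) = -35604510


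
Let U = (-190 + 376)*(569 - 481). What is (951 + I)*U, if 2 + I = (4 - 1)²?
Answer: 15680544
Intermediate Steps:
I = 7 (I = -2 + (4 - 1)² = -2 + 3² = -2 + 9 = 7)
U = 16368 (U = 186*88 = 16368)
(951 + I)*U = (951 + 7)*16368 = 958*16368 = 15680544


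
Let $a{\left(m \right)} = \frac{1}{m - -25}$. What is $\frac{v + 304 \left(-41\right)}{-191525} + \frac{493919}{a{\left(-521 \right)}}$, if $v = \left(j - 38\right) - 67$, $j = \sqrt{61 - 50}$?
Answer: $- \frac{46920526879031}{191525} - \frac{\sqrt{11}}{191525} \approx -2.4498 \cdot 10^{8}$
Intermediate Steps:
$j = \sqrt{11} \approx 3.3166$
$a{\left(m \right)} = \frac{1}{25 + m}$ ($a{\left(m \right)} = \frac{1}{m + 25} = \frac{1}{25 + m}$)
$v = -105 + \sqrt{11}$ ($v = \left(\sqrt{11} - 38\right) - 67 = \left(-38 + \sqrt{11}\right) - 67 = -105 + \sqrt{11} \approx -101.68$)
$\frac{v + 304 \left(-41\right)}{-191525} + \frac{493919}{a{\left(-521 \right)}} = \frac{\left(-105 + \sqrt{11}\right) + 304 \left(-41\right)}{-191525} + \frac{493919}{\frac{1}{25 - 521}} = \left(\left(-105 + \sqrt{11}\right) - 12464\right) \left(- \frac{1}{191525}\right) + \frac{493919}{\frac{1}{-496}} = \left(-12569 + \sqrt{11}\right) \left(- \frac{1}{191525}\right) + \frac{493919}{- \frac{1}{496}} = \left(\frac{12569}{191525} - \frac{\sqrt{11}}{191525}\right) + 493919 \left(-496\right) = \left(\frac{12569}{191525} - \frac{\sqrt{11}}{191525}\right) - 244983824 = - \frac{46920526879031}{191525} - \frac{\sqrt{11}}{191525}$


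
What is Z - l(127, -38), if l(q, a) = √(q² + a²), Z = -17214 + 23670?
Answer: 6456 - √17573 ≈ 6323.4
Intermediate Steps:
Z = 6456
l(q, a) = √(a² + q²)
Z - l(127, -38) = 6456 - √((-38)² + 127²) = 6456 - √(1444 + 16129) = 6456 - √17573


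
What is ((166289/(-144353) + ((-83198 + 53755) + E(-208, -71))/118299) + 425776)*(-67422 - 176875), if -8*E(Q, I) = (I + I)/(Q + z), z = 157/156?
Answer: -57356978437584815516331485/551427450828177 ≈ -1.0402e+11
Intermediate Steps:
z = 157/156 (z = 157*(1/156) = 157/156 ≈ 1.0064)
E(Q, I) = -I/(4*(157/156 + Q)) (E(Q, I) = -(I + I)/(8*(Q + 157/156)) = -2*I/(8*(157/156 + Q)) = -I/(4*(157/156 + Q)))
((166289/(-144353) + ((-83198 + 53755) + E(-208, -71))/118299) + 425776)*(-67422 - 176875) = ((166289/(-144353) + ((-83198 + 53755) - 39*(-71)/(157 + 156*(-208)))/118299) + 425776)*(-67422 - 176875) = ((166289*(-1/144353) + (-29443 - 39*(-71)/(157 - 32448))*(1/118299)) + 425776)*(-244297) = ((-166289/144353 + (-29443 - 39*(-71)/(-32291))*(1/118299)) + 425776)*(-244297) = ((-166289/144353 + (-29443 - 39*(-71)*(-1/32291))*(1/118299)) + 425776)*(-244297) = ((-166289/144353 + (-29443 - 2769/32291)*(1/118299)) + 425776)*(-244297) = ((-166289/144353 - 950746682/32291*1/118299) + 425776)*(-244297) = ((-166289/144353 - 950746682/3819993009) + 425776)*(-244297) = (-772465953260347/551427450828177 + 425776)*(-244297) = (234783801837864630005/551427450828177)*(-244297) = -57356978437584815516331485/551427450828177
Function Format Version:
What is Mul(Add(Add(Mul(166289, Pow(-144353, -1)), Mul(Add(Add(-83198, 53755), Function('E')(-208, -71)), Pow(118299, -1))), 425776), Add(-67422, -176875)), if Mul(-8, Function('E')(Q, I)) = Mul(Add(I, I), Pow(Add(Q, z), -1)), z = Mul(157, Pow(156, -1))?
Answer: Rational(-57356978437584815516331485, 551427450828177) ≈ -1.0402e+11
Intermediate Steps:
z = Rational(157, 156) (z = Mul(157, Rational(1, 156)) = Rational(157, 156) ≈ 1.0064)
Function('E')(Q, I) = Mul(Rational(-1, 4), I, Pow(Add(Rational(157, 156), Q), -1)) (Function('E')(Q, I) = Mul(Rational(-1, 8), Mul(Add(I, I), Pow(Add(Q, Rational(157, 156)), -1))) = Mul(Rational(-1, 8), Mul(Mul(2, I), Pow(Add(Rational(157, 156), Q), -1))) = Mul(Rational(-1, 8), Mul(2, I, Pow(Add(Rational(157, 156), Q), -1))) = Mul(Rational(-1, 4), I, Pow(Add(Rational(157, 156), Q), -1)))
Mul(Add(Add(Mul(166289, Pow(-144353, -1)), Mul(Add(Add(-83198, 53755), Function('E')(-208, -71)), Pow(118299, -1))), 425776), Add(-67422, -176875)) = Mul(Add(Add(Mul(166289, Pow(-144353, -1)), Mul(Add(Add(-83198, 53755), Mul(-39, -71, Pow(Add(157, Mul(156, -208)), -1))), Pow(118299, -1))), 425776), Add(-67422, -176875)) = Mul(Add(Add(Mul(166289, Rational(-1, 144353)), Mul(Add(-29443, Mul(-39, -71, Pow(Add(157, -32448), -1))), Rational(1, 118299))), 425776), -244297) = Mul(Add(Add(Rational(-166289, 144353), Mul(Add(-29443, Mul(-39, -71, Pow(-32291, -1))), Rational(1, 118299))), 425776), -244297) = Mul(Add(Add(Rational(-166289, 144353), Mul(Add(-29443, Mul(-39, -71, Rational(-1, 32291))), Rational(1, 118299))), 425776), -244297) = Mul(Add(Add(Rational(-166289, 144353), Mul(Add(-29443, Rational(-2769, 32291)), Rational(1, 118299))), 425776), -244297) = Mul(Add(Add(Rational(-166289, 144353), Mul(Rational(-950746682, 32291), Rational(1, 118299))), 425776), -244297) = Mul(Add(Add(Rational(-166289, 144353), Rational(-950746682, 3819993009)), 425776), -244297) = Mul(Add(Rational(-772465953260347, 551427450828177), 425776), -244297) = Mul(Rational(234783801837864630005, 551427450828177), -244297) = Rational(-57356978437584815516331485, 551427450828177)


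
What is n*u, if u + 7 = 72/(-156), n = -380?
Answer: 36860/13 ≈ 2835.4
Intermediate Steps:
u = -97/13 (u = -7 + 72/(-156) = -7 + 72*(-1/156) = -7 - 6/13 = -97/13 ≈ -7.4615)
n*u = -380*(-97/13) = 36860/13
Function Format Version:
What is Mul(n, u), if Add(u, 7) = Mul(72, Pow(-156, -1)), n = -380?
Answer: Rational(36860, 13) ≈ 2835.4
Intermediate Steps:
u = Rational(-97, 13) (u = Add(-7, Mul(72, Pow(-156, -1))) = Add(-7, Mul(72, Rational(-1, 156))) = Add(-7, Rational(-6, 13)) = Rational(-97, 13) ≈ -7.4615)
Mul(n, u) = Mul(-380, Rational(-97, 13)) = Rational(36860, 13)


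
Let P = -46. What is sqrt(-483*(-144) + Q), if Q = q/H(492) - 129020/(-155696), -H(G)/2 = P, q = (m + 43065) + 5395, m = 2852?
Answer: sqrt(14047986874114333)/447626 ≈ 264.78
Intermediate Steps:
q = 51312 (q = (2852 + 43065) + 5395 = 45917 + 5395 = 51312)
H(G) = 92 (H(G) = -2*(-46) = 92)
Q = 500058937/895252 (Q = 51312/92 - 129020/(-155696) = 51312*(1/92) - 129020*(-1/155696) = 12828/23 + 32255/38924 = 500058937/895252 ≈ 558.57)
sqrt(-483*(-144) + Q) = sqrt(-483*(-144) + 500058937/895252) = sqrt(69552 + 500058937/895252) = sqrt(62766626041/895252) = sqrt(14047986874114333)/447626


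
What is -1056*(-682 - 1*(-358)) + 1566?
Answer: 343710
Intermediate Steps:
-1056*(-682 - 1*(-358)) + 1566 = -1056*(-682 + 358) + 1566 = -1056*(-324) + 1566 = 342144 + 1566 = 343710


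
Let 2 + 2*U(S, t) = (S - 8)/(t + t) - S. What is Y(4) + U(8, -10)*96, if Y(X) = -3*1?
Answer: -483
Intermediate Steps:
U(S, t) = -1 - S/2 + (-8 + S)/(4*t) (U(S, t) = -1 + ((S - 8)/(t + t) - S)/2 = -1 + ((-8 + S)/((2*t)) - S)/2 = -1 + ((-8 + S)*(1/(2*t)) - S)/2 = -1 + ((-8 + S)/(2*t) - S)/2 = -1 + (-S + (-8 + S)/(2*t))/2 = -1 + (-S/2 + (-8 + S)/(4*t)) = -1 - S/2 + (-8 + S)/(4*t))
Y(X) = -3
Y(4) + U(8, -10)*96 = -3 + ((1/4)*(-8 + 8 - 2*(-10)*(2 + 8))/(-10))*96 = -3 + ((1/4)*(-1/10)*(-8 + 8 - 2*(-10)*10))*96 = -3 + ((1/4)*(-1/10)*(-8 + 8 + 200))*96 = -3 + ((1/4)*(-1/10)*200)*96 = -3 - 5*96 = -3 - 480 = -483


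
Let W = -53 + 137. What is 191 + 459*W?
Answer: 38747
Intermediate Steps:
W = 84
191 + 459*W = 191 + 459*84 = 191 + 38556 = 38747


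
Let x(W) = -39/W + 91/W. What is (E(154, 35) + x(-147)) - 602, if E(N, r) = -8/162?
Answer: -2390938/3969 ≈ -602.40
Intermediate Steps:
E(N, r) = -4/81 (E(N, r) = -8*1/162 = -4/81)
x(W) = 52/W
(E(154, 35) + x(-147)) - 602 = (-4/81 + 52/(-147)) - 602 = (-4/81 + 52*(-1/147)) - 602 = (-4/81 - 52/147) - 602 = -1600/3969 - 602 = -2390938/3969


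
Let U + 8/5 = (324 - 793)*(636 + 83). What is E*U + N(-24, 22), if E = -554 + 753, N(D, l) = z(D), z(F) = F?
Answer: -335526657/5 ≈ -6.7105e+7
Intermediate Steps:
N(D, l) = D
E = 199
U = -1686063/5 (U = -8/5 + (324 - 793)*(636 + 83) = -8/5 - 469*719 = -8/5 - 337211 = -1686063/5 ≈ -3.3721e+5)
E*U + N(-24, 22) = 199*(-1686063/5) - 24 = -335526537/5 - 24 = -335526657/5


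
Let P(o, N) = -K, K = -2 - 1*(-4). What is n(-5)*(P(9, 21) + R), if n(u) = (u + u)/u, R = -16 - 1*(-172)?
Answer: 308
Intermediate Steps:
K = 2 (K = -2 + 4 = 2)
R = 156 (R = -16 + 172 = 156)
n(u) = 2 (n(u) = (2*u)/u = 2)
P(o, N) = -2 (P(o, N) = -1*2 = -2)
n(-5)*(P(9, 21) + R) = 2*(-2 + 156) = 2*154 = 308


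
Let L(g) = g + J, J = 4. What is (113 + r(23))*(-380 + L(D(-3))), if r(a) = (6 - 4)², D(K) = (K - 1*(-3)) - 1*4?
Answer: -44460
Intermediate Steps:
D(K) = -1 + K (D(K) = (K + 3) - 4 = (3 + K) - 4 = -1 + K)
L(g) = 4 + g (L(g) = g + 4 = 4 + g)
r(a) = 4 (r(a) = 2² = 4)
(113 + r(23))*(-380 + L(D(-3))) = (113 + 4)*(-380 + (4 + (-1 - 3))) = 117*(-380 + (4 - 4)) = 117*(-380 + 0) = 117*(-380) = -44460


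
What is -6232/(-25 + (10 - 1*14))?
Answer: 6232/29 ≈ 214.90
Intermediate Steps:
-6232/(-25 + (10 - 1*14)) = -6232/(-25 + (10 - 14)) = -6232/(-25 - 4) = -6232/(-29) = -1/29*(-6232) = 6232/29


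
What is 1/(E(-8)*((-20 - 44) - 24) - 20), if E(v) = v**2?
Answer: -1/5652 ≈ -0.00017693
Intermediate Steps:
1/(E(-8)*((-20 - 44) - 24) - 20) = 1/((-8)**2*((-20 - 44) - 24) - 20) = 1/(64*(-64 - 24) - 20) = 1/(64*(-88) - 20) = 1/(-5632 - 20) = 1/(-5652) = -1/5652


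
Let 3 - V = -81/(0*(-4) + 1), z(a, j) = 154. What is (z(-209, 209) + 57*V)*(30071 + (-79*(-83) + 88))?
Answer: 181450472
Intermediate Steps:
V = 84 (V = 3 - (-81)/(0*(-4) + 1) = 3 - (-81)/(0 + 1) = 3 - (-81)/1 = 3 - (-81) = 3 - 1*(-81) = 3 + 81 = 84)
(z(-209, 209) + 57*V)*(30071 + (-79*(-83) + 88)) = (154 + 57*84)*(30071 + (-79*(-83) + 88)) = (154 + 4788)*(30071 + (6557 + 88)) = 4942*(30071 + 6645) = 4942*36716 = 181450472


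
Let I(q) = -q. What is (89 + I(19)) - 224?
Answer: -154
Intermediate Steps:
(89 + I(19)) - 224 = (89 - 1*19) - 224 = (89 - 19) - 224 = 70 - 224 = -154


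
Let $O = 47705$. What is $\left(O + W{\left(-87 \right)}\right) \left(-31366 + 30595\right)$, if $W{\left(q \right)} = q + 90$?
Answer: $-36782868$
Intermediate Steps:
$W{\left(q \right)} = 90 + q$
$\left(O + W{\left(-87 \right)}\right) \left(-31366 + 30595\right) = \left(47705 + \left(90 - 87\right)\right) \left(-31366 + 30595\right) = \left(47705 + 3\right) \left(-771\right) = 47708 \left(-771\right) = -36782868$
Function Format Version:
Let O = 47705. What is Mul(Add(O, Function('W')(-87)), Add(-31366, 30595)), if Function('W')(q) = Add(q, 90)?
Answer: -36782868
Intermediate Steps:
Function('W')(q) = Add(90, q)
Mul(Add(O, Function('W')(-87)), Add(-31366, 30595)) = Mul(Add(47705, Add(90, -87)), Add(-31366, 30595)) = Mul(Add(47705, 3), -771) = Mul(47708, -771) = -36782868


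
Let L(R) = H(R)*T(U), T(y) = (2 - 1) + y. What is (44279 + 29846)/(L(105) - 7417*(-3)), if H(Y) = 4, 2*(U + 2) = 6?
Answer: 74125/22259 ≈ 3.3301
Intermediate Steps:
U = 1 (U = -2 + (½)*6 = -2 + 3 = 1)
T(y) = 1 + y
L(R) = 8 (L(R) = 4*(1 + 1) = 4*2 = 8)
(44279 + 29846)/(L(105) - 7417*(-3)) = (44279 + 29846)/(8 - 7417*(-3)) = 74125/(8 + 22251) = 74125/22259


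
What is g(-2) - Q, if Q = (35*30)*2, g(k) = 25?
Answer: -2075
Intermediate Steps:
Q = 2100 (Q = 1050*2 = 2100)
g(-2) - Q = 25 - 1*2100 = 25 - 2100 = -2075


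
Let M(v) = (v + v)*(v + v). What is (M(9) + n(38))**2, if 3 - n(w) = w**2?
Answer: 1247689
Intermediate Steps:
n(w) = 3 - w**2
M(v) = 4*v**2 (M(v) = (2*v)*(2*v) = 4*v**2)
(M(9) + n(38))**2 = (4*9**2 + (3 - 1*38**2))**2 = (4*81 + (3 - 1*1444))**2 = (324 + (3 - 1444))**2 = (324 - 1441)**2 = (-1117)**2 = 1247689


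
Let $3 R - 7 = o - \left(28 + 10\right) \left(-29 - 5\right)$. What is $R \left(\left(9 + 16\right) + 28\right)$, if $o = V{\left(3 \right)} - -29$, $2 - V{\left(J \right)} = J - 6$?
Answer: $\frac{70649}{3} \approx 23550.0$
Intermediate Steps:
$V{\left(J \right)} = 8 - J$ ($V{\left(J \right)} = 2 - \left(J - 6\right) = 2 - \left(-6 + J\right) = 8 - J$)
$o = 34$ ($o = \left(8 - 3\right) - -29 = \left(8 - 3\right) + 29 = 5 + 29 = 34$)
$R = \frac{1333}{3}$ ($R = \frac{7}{3} + \frac{34 - \left(28 + 10\right) \left(-29 - 5\right)}{3} = \frac{7}{3} + \frac{34 - 38 \left(-34\right)}{3} = \frac{7}{3} + \frac{34 - -1292}{3} = \frac{7}{3} + \frac{34 + 1292}{3} = \frac{7}{3} + \frac{1}{3} \cdot 1326 = \frac{7}{3} + 442 = \frac{1333}{3} \approx 444.33$)
$R \left(\left(9 + 16\right) + 28\right) = \frac{1333 \left(\left(9 + 16\right) + 28\right)}{3} = \frac{1333 \left(25 + 28\right)}{3} = \frac{1333}{3} \cdot 53 = \frac{70649}{3}$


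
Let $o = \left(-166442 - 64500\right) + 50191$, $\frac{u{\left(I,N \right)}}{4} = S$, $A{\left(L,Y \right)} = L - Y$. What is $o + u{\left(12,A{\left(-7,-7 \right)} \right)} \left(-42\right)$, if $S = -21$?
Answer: $-177223$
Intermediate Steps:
$u{\left(I,N \right)} = -84$ ($u{\left(I,N \right)} = 4 \left(-21\right) = -84$)
$o = -180751$ ($o = -230942 + 50191 = -180751$)
$o + u{\left(12,A{\left(-7,-7 \right)} \right)} \left(-42\right) = -180751 - -3528 = -180751 + 3528 = -177223$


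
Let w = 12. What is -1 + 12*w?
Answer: 143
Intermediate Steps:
-1 + 12*w = -1 + 12*12 = -1 + 144 = 143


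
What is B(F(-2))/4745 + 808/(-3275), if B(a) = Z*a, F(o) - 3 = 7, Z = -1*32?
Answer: -976392/3107975 ≈ -0.31416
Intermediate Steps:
Z = -32
F(o) = 10 (F(o) = 3 + 7 = 10)
B(a) = -32*a
B(F(-2))/4745 + 808/(-3275) = -32*10/4745 + 808/(-3275) = -320*1/4745 + 808*(-1/3275) = -64/949 - 808/3275 = -976392/3107975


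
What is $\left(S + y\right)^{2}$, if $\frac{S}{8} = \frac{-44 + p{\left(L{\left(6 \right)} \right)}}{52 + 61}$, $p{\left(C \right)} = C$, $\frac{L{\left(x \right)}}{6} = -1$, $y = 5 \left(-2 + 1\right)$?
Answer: $\frac{931225}{12769} \approx 72.929$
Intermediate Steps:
$y = -5$ ($y = 5 \left(-1\right) = -5$)
$L{\left(x \right)} = -6$ ($L{\left(x \right)} = 6 \left(-1\right) = -6$)
$S = - \frac{400}{113}$ ($S = 8 \frac{-44 - 6}{52 + 61} = 8 \left(- \frac{50}{113}\right) = - \frac{400}{113} \approx -3.5398$)
$\left(S + y\right)^{2} = \left(- \frac{400}{113} - 5\right)^{2} = \left(- \frac{965}{113}\right)^{2} = \frac{931225}{12769}$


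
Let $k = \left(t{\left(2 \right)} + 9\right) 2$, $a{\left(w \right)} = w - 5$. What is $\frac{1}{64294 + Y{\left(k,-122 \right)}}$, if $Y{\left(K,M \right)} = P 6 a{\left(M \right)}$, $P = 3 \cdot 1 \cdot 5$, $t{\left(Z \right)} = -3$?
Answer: $\frac{1}{52864} \approx 1.8916 \cdot 10^{-5}$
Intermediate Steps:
$a{\left(w \right)} = -5 + w$ ($a{\left(w \right)} = w - 5 = -5 + w$)
$P = 15$ ($P = 3 \cdot 5 = 15$)
$k = 12$ ($k = \left(-3 + 9\right) 2 = 6 \cdot 2 = 12$)
$Y{\left(K,M \right)} = -450 + 90 M$ ($Y{\left(K,M \right)} = 15 \cdot 6 \left(-5 + M\right) = 90 \left(-5 + M\right) = -450 + 90 M$)
$\frac{1}{64294 + Y{\left(k,-122 \right)}} = \frac{1}{64294 + \left(-450 + 90 \left(-122\right)\right)} = \frac{1}{64294 - 11430} = \frac{1}{52864}$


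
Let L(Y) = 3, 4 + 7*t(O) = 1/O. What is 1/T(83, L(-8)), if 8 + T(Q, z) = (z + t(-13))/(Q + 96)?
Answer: -16289/130092 ≈ -0.12521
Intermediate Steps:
t(O) = -4/7 + 1/(7*O)
T(Q, z) = -8 + (-53/91 + z)/(96 + Q) (T(Q, z) = -8 + (z + (1/7)*(1 - 4*(-13))/(-13))/(Q + 96) = -8 + (z + (1/7)*(-1/13)*(1 + 52))/(96 + Q) = -8 + (z + (1/7)*(-1/13)*53)/(96 + Q) = -8 + (z - 53/91)/(96 + Q) = -8 + (-53/91 + z)/(96 + Q))
1/T(83, L(-8)) = 1/((-69941/91 + 3 - 8*83)/(96 + 83)) = 1/((-69941/91 + 3 - 664)/179) = 1/((1/179)*(-130092/91)) = 1/(-130092/16289) = -16289/130092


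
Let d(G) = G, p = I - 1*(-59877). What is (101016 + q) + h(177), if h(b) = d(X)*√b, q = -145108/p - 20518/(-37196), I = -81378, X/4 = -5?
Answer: 40396752704911/399875598 - 20*√177 ≈ 1.0076e+5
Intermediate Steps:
X = -20 (X = 4*(-5) = -20)
p = -21501 (p = -81378 - 1*(-59877) = -81378 + 59877 = -21501)
q = 2919297343/399875598 (q = -145108/(-21501) - 20518/(-37196) = -145108*(-1/21501) - 20518*(-1/37196) = 145108/21501 + 10259/18598 = 2919297343/399875598 ≈ 7.3005)
h(b) = -20*√b
(101016 + q) + h(177) = (101016 + 2919297343/399875598) - 20*√177 = 40396752704911/399875598 - 20*√177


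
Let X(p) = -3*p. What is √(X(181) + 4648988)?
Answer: √4648445 ≈ 2156.0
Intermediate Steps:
√(X(181) + 4648988) = √(-3*181 + 4648988) = √(-543 + 4648988) = √4648445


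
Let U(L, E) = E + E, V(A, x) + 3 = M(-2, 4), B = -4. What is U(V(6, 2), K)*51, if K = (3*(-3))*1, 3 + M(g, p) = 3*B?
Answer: -918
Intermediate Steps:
M(g, p) = -15 (M(g, p) = -3 + 3*(-4) = -3 - 12 = -15)
V(A, x) = -18 (V(A, x) = -3 - 15 = -18)
K = -9 (K = -9*1 = -9)
U(L, E) = 2*E
U(V(6, 2), K)*51 = (2*(-9))*51 = -18*51 = -918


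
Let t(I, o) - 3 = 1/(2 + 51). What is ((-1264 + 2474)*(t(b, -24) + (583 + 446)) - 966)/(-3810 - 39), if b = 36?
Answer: -66132172/203997 ≈ -324.18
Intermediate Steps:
t(I, o) = 160/53 (t(I, o) = 3 + 1/(2 + 51) = 3 + 1/53 = 160/53)
((-1264 + 2474)*(t(b, -24) + (583 + 446)) - 966)/(-3810 - 39) = ((-1264 + 2474)*(160/53 + (583 + 446)) - 966)/(-3810 - 39) = (1210*(160/53 + 1029) - 966)/(-3849) = (1210*(54697/53) - 966)*(-1/3849) = (66183370/53 - 966)*(-1/3849) = (66132172/53)*(-1/3849) = -66132172/203997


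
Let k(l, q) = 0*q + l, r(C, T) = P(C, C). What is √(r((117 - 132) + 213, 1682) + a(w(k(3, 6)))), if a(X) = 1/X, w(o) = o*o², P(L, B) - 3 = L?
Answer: 2*√4071/9 ≈ 14.179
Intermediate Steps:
P(L, B) = 3 + L
r(C, T) = 3 + C
k(l, q) = l (k(l, q) = 0 + l = l)
w(o) = o³
√(r((117 - 132) + 213, 1682) + a(w(k(3, 6)))) = √((3 + ((117 - 132) + 213)) + 1/(3³)) = √((3 + (-15 + 213)) + 1/27) = √((3 + 198) + 1/27) = √(201 + 1/27) = √(5428/27) = 2*√4071/9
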